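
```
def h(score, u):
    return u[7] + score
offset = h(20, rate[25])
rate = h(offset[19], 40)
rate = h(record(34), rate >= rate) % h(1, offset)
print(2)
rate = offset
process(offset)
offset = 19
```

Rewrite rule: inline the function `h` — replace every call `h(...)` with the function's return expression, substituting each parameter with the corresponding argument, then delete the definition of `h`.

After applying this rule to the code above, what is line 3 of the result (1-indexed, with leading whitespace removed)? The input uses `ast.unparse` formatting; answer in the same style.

rate = ((rate >= rate)[7] + record(34)) % (offset[7] + 1)

Transformed code:
offset = rate[25][7] + 20
rate = 40[7] + offset[19]
rate = ((rate >= rate)[7] + record(34)) % (offset[7] + 1)
print(2)
rate = offset
process(offset)
offset = 19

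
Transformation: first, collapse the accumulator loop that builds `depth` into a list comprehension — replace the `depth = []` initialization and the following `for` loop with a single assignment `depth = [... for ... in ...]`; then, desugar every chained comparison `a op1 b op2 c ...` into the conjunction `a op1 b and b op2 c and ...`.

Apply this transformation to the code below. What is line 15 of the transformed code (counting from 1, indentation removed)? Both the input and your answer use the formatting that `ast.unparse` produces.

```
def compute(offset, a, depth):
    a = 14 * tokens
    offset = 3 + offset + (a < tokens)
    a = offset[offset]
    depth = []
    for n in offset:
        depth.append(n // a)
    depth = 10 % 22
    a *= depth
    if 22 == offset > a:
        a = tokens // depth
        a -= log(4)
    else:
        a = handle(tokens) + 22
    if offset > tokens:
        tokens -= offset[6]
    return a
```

return a

Transformed code:
def compute(offset, a, depth):
    a = 14 * tokens
    offset = 3 + offset + (a < tokens)
    a = offset[offset]
    depth = [n // a for n in offset]
    depth = 10 % 22
    a *= depth
    if 22 == offset and offset > a:
        a = tokens // depth
        a -= log(4)
    else:
        a = handle(tokens) + 22
    if offset > tokens:
        tokens -= offset[6]
    return a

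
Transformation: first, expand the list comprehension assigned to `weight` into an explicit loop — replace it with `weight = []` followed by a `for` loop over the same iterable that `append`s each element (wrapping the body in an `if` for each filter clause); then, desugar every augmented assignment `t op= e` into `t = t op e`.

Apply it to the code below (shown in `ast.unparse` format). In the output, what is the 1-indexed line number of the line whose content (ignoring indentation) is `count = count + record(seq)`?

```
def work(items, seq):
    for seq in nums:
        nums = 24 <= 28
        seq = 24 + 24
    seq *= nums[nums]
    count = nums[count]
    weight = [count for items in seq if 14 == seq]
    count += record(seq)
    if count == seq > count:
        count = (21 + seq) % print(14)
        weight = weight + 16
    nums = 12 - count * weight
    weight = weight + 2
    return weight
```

Transformed code:
def work(items, seq):
    for seq in nums:
        nums = 24 <= 28
        seq = 24 + 24
    seq = seq * nums[nums]
    count = nums[count]
    weight = []
    for items in seq:
        if 14 == seq:
            weight.append(count)
    count = count + record(seq)
    if count == seq > count:
        count = (21 + seq) % print(14)
        weight = weight + 16
    nums = 12 - count * weight
    weight = weight + 2
    return weight

11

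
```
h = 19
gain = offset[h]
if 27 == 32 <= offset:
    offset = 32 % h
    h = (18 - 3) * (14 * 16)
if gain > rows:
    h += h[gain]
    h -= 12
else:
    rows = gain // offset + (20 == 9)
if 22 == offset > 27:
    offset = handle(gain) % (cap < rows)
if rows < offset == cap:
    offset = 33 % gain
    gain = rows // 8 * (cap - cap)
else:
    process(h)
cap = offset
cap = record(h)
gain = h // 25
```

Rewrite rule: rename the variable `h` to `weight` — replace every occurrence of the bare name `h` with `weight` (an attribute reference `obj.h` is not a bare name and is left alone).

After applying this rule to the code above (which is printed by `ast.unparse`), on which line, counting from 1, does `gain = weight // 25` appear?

Transformed code:
weight = 19
gain = offset[weight]
if 27 == 32 <= offset:
    offset = 32 % weight
    weight = (18 - 3) * (14 * 16)
if gain > rows:
    weight += weight[gain]
    weight -= 12
else:
    rows = gain // offset + (20 == 9)
if 22 == offset > 27:
    offset = handle(gain) % (cap < rows)
if rows < offset == cap:
    offset = 33 % gain
    gain = rows // 8 * (cap - cap)
else:
    process(weight)
cap = offset
cap = record(weight)
gain = weight // 25

20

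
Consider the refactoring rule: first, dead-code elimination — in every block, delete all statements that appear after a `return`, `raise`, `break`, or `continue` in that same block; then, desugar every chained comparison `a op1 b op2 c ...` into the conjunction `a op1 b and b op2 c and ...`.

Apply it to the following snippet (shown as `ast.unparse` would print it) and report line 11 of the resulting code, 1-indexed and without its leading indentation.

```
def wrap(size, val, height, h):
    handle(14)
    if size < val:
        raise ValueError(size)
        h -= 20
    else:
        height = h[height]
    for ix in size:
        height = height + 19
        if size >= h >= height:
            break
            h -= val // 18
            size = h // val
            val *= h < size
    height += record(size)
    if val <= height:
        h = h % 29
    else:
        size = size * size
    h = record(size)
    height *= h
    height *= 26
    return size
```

height += record(size)

Transformed code:
def wrap(size, val, height, h):
    handle(14)
    if size < val:
        raise ValueError(size)
    else:
        height = h[height]
    for ix in size:
        height = height + 19
        if size >= h and h >= height:
            break
    height += record(size)
    if val <= height:
        h = h % 29
    else:
        size = size * size
    h = record(size)
    height *= h
    height *= 26
    return size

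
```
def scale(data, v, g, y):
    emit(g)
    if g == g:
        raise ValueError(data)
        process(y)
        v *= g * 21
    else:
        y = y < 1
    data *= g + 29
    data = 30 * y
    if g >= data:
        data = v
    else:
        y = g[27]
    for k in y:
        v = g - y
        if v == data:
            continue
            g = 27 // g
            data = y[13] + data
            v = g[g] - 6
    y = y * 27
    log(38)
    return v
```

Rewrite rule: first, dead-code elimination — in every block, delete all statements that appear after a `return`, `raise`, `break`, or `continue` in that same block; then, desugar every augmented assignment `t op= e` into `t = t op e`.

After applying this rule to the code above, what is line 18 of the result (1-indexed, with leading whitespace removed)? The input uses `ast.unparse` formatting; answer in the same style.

log(38)

Transformed code:
def scale(data, v, g, y):
    emit(g)
    if g == g:
        raise ValueError(data)
    else:
        y = y < 1
    data = data * (g + 29)
    data = 30 * y
    if g >= data:
        data = v
    else:
        y = g[27]
    for k in y:
        v = g - y
        if v == data:
            continue
    y = y * 27
    log(38)
    return v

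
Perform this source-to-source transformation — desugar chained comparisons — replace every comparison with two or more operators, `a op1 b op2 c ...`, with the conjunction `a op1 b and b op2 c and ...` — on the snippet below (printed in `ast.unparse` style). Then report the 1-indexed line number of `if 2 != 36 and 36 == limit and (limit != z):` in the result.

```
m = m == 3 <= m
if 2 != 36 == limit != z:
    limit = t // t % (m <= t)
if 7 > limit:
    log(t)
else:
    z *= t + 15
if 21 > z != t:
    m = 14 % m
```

Transformed code:
m = m == 3 and 3 <= m
if 2 != 36 and 36 == limit and (limit != z):
    limit = t // t % (m <= t)
if 7 > limit:
    log(t)
else:
    z *= t + 15
if 21 > z and z != t:
    m = 14 % m

2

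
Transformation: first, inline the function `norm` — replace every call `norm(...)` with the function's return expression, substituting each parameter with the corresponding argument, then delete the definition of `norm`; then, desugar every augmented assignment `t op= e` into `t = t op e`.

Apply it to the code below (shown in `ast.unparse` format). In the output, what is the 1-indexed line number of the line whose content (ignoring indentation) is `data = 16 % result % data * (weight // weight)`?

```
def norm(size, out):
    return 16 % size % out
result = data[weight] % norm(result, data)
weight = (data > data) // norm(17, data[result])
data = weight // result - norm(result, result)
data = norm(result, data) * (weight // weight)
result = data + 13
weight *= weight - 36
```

4

Transformed code:
result = data[weight] % (16 % result % data)
weight = (data > data) // (16 % 17 % data[result])
data = weight // result - 16 % result % result
data = 16 % result % data * (weight // weight)
result = data + 13
weight = weight * (weight - 36)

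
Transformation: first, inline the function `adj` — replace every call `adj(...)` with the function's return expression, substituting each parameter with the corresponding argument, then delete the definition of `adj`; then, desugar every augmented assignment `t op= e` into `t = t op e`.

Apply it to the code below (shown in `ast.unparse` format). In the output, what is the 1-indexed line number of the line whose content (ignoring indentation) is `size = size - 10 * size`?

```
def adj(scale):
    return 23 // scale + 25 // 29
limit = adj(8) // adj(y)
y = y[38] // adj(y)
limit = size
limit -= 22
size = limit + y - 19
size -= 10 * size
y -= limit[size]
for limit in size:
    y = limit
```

6

Transformed code:
limit = (23 // 8 + 25 // 29) // (23 // y + 25 // 29)
y = y[38] // (23 // y + 25 // 29)
limit = size
limit = limit - 22
size = limit + y - 19
size = size - 10 * size
y = y - limit[size]
for limit in size:
    y = limit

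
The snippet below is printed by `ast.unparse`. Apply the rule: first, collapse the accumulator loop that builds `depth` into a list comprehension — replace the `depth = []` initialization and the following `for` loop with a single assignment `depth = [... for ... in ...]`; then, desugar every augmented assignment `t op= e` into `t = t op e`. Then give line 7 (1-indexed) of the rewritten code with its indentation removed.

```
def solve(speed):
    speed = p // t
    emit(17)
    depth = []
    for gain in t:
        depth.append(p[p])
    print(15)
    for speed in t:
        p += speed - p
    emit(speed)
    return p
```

p = p + (speed - p)

Transformed code:
def solve(speed):
    speed = p // t
    emit(17)
    depth = [p[p] for gain in t]
    print(15)
    for speed in t:
        p = p + (speed - p)
    emit(speed)
    return p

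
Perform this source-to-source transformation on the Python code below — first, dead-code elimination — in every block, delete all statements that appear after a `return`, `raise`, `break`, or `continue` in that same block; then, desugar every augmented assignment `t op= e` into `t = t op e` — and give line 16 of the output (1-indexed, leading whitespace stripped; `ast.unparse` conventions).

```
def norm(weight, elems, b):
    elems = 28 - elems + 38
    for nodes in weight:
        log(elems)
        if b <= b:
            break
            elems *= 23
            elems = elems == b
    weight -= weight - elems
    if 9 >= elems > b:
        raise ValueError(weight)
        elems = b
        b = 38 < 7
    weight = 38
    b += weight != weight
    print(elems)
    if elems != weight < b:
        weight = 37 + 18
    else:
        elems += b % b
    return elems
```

elems = elems + b % b

Transformed code:
def norm(weight, elems, b):
    elems = 28 - elems + 38
    for nodes in weight:
        log(elems)
        if b <= b:
            break
    weight = weight - (weight - elems)
    if 9 >= elems > b:
        raise ValueError(weight)
    weight = 38
    b = b + (weight != weight)
    print(elems)
    if elems != weight < b:
        weight = 37 + 18
    else:
        elems = elems + b % b
    return elems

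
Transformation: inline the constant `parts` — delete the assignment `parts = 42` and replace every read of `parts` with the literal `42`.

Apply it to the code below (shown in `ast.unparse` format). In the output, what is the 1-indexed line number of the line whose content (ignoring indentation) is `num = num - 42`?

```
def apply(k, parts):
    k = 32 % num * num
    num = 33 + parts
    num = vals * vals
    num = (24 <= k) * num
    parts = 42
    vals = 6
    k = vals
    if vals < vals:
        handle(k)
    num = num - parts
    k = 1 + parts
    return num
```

10

Transformed code:
def apply(k, parts):
    k = 32 % num * num
    num = 33 + 42
    num = vals * vals
    num = (24 <= k) * num
    vals = 6
    k = vals
    if vals < vals:
        handle(k)
    num = num - 42
    k = 1 + 42
    return num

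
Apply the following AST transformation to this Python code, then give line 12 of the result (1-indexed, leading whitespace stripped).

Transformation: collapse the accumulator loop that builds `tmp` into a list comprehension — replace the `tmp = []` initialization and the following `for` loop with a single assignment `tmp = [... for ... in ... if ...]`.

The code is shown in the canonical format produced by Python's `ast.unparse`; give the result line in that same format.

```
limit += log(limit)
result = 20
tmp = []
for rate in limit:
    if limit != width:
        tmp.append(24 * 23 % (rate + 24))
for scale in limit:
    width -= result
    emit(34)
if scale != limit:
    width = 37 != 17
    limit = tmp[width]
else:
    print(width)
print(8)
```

Transformed code:
limit += log(limit)
result = 20
tmp = [24 * 23 % (rate + 24) for rate in limit if limit != width]
for scale in limit:
    width -= result
    emit(34)
if scale != limit:
    width = 37 != 17
    limit = tmp[width]
else:
    print(width)
print(8)

print(8)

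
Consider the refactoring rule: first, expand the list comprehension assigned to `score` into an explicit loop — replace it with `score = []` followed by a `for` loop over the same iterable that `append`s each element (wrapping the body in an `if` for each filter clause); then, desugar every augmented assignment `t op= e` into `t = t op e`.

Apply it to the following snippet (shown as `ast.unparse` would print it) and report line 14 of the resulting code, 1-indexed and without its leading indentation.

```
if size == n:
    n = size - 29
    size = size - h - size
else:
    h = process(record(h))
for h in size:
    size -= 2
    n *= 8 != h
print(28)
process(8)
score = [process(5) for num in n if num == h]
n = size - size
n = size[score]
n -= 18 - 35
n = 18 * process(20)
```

score.append(process(5))

Transformed code:
if size == n:
    n = size - 29
    size = size - h - size
else:
    h = process(record(h))
for h in size:
    size = size - 2
    n = n * (8 != h)
print(28)
process(8)
score = []
for num in n:
    if num == h:
        score.append(process(5))
n = size - size
n = size[score]
n = n - (18 - 35)
n = 18 * process(20)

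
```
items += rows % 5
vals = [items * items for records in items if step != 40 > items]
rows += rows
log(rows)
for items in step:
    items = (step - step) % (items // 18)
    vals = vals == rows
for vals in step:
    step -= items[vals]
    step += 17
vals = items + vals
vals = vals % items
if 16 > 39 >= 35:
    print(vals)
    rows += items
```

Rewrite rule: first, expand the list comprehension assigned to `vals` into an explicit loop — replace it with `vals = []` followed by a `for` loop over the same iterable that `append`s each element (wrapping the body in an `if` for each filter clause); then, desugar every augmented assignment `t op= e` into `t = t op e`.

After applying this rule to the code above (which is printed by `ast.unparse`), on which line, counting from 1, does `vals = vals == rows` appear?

10

Transformed code:
items = items + rows % 5
vals = []
for records in items:
    if step != 40 > items:
        vals.append(items * items)
rows = rows + rows
log(rows)
for items in step:
    items = (step - step) % (items // 18)
    vals = vals == rows
for vals in step:
    step = step - items[vals]
    step = step + 17
vals = items + vals
vals = vals % items
if 16 > 39 >= 35:
    print(vals)
    rows = rows + items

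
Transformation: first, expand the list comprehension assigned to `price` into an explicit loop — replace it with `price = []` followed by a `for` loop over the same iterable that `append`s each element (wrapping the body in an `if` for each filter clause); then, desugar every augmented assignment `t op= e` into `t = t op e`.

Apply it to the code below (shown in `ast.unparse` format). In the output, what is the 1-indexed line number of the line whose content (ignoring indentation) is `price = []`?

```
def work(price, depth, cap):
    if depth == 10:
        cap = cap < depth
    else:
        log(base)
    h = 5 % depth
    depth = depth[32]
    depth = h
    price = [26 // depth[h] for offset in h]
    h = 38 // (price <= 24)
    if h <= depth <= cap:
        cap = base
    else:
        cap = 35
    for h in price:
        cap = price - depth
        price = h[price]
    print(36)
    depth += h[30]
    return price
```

Transformed code:
def work(price, depth, cap):
    if depth == 10:
        cap = cap < depth
    else:
        log(base)
    h = 5 % depth
    depth = depth[32]
    depth = h
    price = []
    for offset in h:
        price.append(26 // depth[h])
    h = 38 // (price <= 24)
    if h <= depth <= cap:
        cap = base
    else:
        cap = 35
    for h in price:
        cap = price - depth
        price = h[price]
    print(36)
    depth = depth + h[30]
    return price

9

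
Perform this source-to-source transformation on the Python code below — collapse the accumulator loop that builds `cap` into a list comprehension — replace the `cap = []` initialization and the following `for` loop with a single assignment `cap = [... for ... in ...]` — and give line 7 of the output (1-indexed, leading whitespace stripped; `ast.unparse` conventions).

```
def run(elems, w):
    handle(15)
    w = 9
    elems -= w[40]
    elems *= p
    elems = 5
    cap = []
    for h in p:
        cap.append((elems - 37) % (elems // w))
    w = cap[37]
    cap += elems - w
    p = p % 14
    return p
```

cap = [(elems - 37) % (elems // w) for h in p]

Transformed code:
def run(elems, w):
    handle(15)
    w = 9
    elems -= w[40]
    elems *= p
    elems = 5
    cap = [(elems - 37) % (elems // w) for h in p]
    w = cap[37]
    cap += elems - w
    p = p % 14
    return p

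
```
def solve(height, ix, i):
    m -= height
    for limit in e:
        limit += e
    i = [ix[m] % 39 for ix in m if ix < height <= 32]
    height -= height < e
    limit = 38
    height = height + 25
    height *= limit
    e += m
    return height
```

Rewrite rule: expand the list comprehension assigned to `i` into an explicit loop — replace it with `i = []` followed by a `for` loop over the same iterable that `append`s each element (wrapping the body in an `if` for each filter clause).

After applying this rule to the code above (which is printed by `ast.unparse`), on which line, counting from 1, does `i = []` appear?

5

Transformed code:
def solve(height, ix, i):
    m -= height
    for limit in e:
        limit += e
    i = []
    for ix in m:
        if ix < height <= 32:
            i.append(ix[m] % 39)
    height -= height < e
    limit = 38
    height = height + 25
    height *= limit
    e += m
    return height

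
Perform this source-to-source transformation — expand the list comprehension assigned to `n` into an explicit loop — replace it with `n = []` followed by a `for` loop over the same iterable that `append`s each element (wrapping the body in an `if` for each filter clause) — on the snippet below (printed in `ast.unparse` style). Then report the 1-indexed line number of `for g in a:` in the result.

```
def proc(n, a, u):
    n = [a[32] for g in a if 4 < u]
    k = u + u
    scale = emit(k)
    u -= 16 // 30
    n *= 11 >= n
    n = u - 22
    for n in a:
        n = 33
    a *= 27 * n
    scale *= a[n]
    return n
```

3

Transformed code:
def proc(n, a, u):
    n = []
    for g in a:
        if 4 < u:
            n.append(a[32])
    k = u + u
    scale = emit(k)
    u -= 16 // 30
    n *= 11 >= n
    n = u - 22
    for n in a:
        n = 33
    a *= 27 * n
    scale *= a[n]
    return n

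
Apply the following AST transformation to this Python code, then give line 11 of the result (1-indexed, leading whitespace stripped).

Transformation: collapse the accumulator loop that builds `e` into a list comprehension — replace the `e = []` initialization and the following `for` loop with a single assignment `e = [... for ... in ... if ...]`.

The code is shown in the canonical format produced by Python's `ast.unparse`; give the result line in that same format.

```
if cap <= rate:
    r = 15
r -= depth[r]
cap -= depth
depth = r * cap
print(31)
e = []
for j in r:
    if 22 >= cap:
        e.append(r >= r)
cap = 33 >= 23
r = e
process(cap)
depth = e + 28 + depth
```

depth = e + 28 + depth

Transformed code:
if cap <= rate:
    r = 15
r -= depth[r]
cap -= depth
depth = r * cap
print(31)
e = [r >= r for j in r if 22 >= cap]
cap = 33 >= 23
r = e
process(cap)
depth = e + 28 + depth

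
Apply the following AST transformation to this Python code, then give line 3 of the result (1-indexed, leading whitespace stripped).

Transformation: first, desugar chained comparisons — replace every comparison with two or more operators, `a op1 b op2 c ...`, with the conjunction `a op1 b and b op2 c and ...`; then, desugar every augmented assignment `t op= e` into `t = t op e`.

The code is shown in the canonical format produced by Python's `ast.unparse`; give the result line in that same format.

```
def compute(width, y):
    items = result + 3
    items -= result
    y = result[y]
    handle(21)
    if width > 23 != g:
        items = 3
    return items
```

items = items - result

Transformed code:
def compute(width, y):
    items = result + 3
    items = items - result
    y = result[y]
    handle(21)
    if width > 23 and 23 != g:
        items = 3
    return items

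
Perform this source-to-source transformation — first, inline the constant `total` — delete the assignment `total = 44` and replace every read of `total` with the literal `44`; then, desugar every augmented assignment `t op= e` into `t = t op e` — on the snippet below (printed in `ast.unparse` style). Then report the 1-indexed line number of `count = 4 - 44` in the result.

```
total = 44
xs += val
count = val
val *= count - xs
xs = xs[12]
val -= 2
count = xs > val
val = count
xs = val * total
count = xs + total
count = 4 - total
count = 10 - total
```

10

Transformed code:
xs = xs + val
count = val
val = val * (count - xs)
xs = xs[12]
val = val - 2
count = xs > val
val = count
xs = val * 44
count = xs + 44
count = 4 - 44
count = 10 - 44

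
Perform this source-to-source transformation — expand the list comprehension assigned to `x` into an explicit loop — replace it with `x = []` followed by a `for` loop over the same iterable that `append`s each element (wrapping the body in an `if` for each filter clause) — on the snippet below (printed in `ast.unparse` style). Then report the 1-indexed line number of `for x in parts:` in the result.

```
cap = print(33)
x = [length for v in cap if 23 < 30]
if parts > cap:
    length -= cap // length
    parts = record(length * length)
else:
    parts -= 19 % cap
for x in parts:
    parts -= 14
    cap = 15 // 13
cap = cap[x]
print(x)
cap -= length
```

11

Transformed code:
cap = print(33)
x = []
for v in cap:
    if 23 < 30:
        x.append(length)
if parts > cap:
    length -= cap // length
    parts = record(length * length)
else:
    parts -= 19 % cap
for x in parts:
    parts -= 14
    cap = 15 // 13
cap = cap[x]
print(x)
cap -= length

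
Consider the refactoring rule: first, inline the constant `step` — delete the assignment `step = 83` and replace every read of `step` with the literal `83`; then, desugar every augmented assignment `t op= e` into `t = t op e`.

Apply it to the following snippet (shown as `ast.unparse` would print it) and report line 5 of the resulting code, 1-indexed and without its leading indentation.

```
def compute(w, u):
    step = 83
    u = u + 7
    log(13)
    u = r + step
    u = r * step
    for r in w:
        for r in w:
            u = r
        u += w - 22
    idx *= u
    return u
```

u = r * 83

Transformed code:
def compute(w, u):
    u = u + 7
    log(13)
    u = r + 83
    u = r * 83
    for r in w:
        for r in w:
            u = r
        u = u + (w - 22)
    idx = idx * u
    return u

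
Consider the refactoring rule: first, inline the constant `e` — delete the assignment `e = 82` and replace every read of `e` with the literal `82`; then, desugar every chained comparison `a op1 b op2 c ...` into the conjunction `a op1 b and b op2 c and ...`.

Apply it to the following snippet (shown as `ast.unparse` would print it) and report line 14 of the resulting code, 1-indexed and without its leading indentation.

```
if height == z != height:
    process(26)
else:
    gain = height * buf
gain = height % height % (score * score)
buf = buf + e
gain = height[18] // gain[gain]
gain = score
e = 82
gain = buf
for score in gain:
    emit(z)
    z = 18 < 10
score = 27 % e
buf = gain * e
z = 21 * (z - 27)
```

buf = gain * 82

Transformed code:
if height == z and z != height:
    process(26)
else:
    gain = height * buf
gain = height % height % (score * score)
buf = buf + 82
gain = height[18] // gain[gain]
gain = score
gain = buf
for score in gain:
    emit(z)
    z = 18 < 10
score = 27 % 82
buf = gain * 82
z = 21 * (z - 27)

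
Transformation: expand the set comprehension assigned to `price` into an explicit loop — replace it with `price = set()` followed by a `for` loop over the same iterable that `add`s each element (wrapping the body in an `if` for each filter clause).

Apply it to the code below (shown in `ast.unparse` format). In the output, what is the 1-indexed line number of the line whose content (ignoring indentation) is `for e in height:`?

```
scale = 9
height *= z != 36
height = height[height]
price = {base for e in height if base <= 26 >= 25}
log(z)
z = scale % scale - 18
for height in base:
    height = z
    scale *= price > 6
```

Transformed code:
scale = 9
height *= z != 36
height = height[height]
price = set()
for e in height:
    if base <= 26 >= 25:
        price.add(base)
log(z)
z = scale % scale - 18
for height in base:
    height = z
    scale *= price > 6

5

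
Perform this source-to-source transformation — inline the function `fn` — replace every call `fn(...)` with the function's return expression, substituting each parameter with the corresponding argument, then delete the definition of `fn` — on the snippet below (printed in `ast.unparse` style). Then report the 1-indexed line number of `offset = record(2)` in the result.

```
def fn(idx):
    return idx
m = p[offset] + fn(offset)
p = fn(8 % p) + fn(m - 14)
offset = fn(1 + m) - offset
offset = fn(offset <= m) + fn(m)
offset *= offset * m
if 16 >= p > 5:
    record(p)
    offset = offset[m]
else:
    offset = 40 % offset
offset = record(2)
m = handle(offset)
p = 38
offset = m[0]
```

Transformed code:
m = p[offset] + offset
p = 8 % p + (m - 14)
offset = 1 + m - offset
offset = (offset <= m) + m
offset *= offset * m
if 16 >= p > 5:
    record(p)
    offset = offset[m]
else:
    offset = 40 % offset
offset = record(2)
m = handle(offset)
p = 38
offset = m[0]

11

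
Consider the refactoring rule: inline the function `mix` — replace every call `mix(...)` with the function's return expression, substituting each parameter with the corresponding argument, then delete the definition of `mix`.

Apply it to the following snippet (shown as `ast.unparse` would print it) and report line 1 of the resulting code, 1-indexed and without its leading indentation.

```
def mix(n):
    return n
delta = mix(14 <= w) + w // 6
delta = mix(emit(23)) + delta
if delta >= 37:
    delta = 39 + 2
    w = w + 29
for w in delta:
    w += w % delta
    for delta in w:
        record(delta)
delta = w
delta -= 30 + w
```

Transformed code:
delta = (14 <= w) + w // 6
delta = emit(23) + delta
if delta >= 37:
    delta = 39 + 2
    w = w + 29
for w in delta:
    w += w % delta
    for delta in w:
        record(delta)
delta = w
delta -= 30 + w

delta = (14 <= w) + w // 6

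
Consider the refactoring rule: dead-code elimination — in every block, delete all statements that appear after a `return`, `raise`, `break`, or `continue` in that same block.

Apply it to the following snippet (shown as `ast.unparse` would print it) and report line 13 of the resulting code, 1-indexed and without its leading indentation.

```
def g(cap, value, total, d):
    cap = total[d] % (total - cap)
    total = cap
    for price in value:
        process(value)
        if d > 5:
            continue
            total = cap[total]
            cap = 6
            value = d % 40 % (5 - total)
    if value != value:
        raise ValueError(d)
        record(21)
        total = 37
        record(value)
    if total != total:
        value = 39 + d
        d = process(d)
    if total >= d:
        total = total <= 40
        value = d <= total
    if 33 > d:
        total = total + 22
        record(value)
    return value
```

if total >= d:

Transformed code:
def g(cap, value, total, d):
    cap = total[d] % (total - cap)
    total = cap
    for price in value:
        process(value)
        if d > 5:
            continue
    if value != value:
        raise ValueError(d)
    if total != total:
        value = 39 + d
        d = process(d)
    if total >= d:
        total = total <= 40
        value = d <= total
    if 33 > d:
        total = total + 22
        record(value)
    return value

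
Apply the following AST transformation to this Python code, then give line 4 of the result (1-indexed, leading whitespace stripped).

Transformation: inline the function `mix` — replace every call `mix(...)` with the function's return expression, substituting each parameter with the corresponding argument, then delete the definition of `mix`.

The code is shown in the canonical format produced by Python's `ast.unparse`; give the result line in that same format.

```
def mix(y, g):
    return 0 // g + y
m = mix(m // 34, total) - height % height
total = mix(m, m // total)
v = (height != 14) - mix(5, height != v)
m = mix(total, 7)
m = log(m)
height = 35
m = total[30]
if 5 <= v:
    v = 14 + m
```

m = 0 // 7 + total

Transformed code:
m = 0 // total + m // 34 - height % height
total = 0 // (m // total) + m
v = (height != 14) - (0 // (height != v) + 5)
m = 0 // 7 + total
m = log(m)
height = 35
m = total[30]
if 5 <= v:
    v = 14 + m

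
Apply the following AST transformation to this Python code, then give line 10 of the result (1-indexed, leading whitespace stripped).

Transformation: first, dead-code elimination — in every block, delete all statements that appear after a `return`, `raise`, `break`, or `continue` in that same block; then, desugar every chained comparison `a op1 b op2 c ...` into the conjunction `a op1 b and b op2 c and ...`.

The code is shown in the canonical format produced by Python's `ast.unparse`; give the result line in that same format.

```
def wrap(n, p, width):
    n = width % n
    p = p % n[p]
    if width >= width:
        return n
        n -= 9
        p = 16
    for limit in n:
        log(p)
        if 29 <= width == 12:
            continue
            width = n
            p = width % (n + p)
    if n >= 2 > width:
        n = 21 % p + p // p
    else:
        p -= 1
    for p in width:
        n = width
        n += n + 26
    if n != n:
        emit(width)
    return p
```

if n >= 2 and 2 > width:

Transformed code:
def wrap(n, p, width):
    n = width % n
    p = p % n[p]
    if width >= width:
        return n
    for limit in n:
        log(p)
        if 29 <= width and width == 12:
            continue
    if n >= 2 and 2 > width:
        n = 21 % p + p // p
    else:
        p -= 1
    for p in width:
        n = width
        n += n + 26
    if n != n:
        emit(width)
    return p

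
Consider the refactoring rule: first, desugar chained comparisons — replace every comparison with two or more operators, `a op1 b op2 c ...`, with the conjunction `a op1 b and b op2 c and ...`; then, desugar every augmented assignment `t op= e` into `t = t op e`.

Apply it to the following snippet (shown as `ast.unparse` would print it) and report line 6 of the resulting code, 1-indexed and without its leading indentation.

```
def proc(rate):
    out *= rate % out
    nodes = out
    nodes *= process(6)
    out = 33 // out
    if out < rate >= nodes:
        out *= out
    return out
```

Transformed code:
def proc(rate):
    out = out * (rate % out)
    nodes = out
    nodes = nodes * process(6)
    out = 33 // out
    if out < rate and rate >= nodes:
        out = out * out
    return out

if out < rate and rate >= nodes:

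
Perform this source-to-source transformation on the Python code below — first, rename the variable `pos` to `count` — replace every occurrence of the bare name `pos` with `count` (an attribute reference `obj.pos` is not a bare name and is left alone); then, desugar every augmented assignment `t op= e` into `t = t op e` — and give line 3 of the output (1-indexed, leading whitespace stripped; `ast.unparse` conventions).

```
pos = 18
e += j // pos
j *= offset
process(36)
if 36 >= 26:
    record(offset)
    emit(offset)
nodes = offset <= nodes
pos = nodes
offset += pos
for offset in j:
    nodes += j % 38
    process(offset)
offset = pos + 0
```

Transformed code:
count = 18
e = e + j // count
j = j * offset
process(36)
if 36 >= 26:
    record(offset)
    emit(offset)
nodes = offset <= nodes
count = nodes
offset = offset + count
for offset in j:
    nodes = nodes + j % 38
    process(offset)
offset = count + 0

j = j * offset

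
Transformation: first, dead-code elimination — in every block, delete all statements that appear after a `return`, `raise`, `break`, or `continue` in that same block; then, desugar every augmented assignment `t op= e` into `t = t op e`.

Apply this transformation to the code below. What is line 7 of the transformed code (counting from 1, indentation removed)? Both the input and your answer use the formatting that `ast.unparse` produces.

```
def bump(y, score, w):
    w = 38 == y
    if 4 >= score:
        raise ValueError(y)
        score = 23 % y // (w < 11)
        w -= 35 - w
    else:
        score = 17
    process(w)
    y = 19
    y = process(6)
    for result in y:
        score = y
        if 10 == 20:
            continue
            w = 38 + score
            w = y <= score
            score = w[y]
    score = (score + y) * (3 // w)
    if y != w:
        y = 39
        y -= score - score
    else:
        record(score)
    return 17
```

Transformed code:
def bump(y, score, w):
    w = 38 == y
    if 4 >= score:
        raise ValueError(y)
    else:
        score = 17
    process(w)
    y = 19
    y = process(6)
    for result in y:
        score = y
        if 10 == 20:
            continue
    score = (score + y) * (3 // w)
    if y != w:
        y = 39
        y = y - (score - score)
    else:
        record(score)
    return 17

process(w)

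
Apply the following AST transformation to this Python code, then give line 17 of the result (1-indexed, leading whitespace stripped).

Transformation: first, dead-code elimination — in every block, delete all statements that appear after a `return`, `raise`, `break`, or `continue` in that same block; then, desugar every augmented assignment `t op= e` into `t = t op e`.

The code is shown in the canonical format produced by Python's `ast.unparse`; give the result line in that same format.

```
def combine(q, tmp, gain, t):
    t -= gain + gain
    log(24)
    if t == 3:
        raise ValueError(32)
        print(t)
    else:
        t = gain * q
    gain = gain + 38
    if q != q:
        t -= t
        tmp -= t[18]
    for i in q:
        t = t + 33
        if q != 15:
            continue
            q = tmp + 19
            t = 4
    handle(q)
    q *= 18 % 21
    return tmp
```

q = q * (18 % 21)

Transformed code:
def combine(q, tmp, gain, t):
    t = t - (gain + gain)
    log(24)
    if t == 3:
        raise ValueError(32)
    else:
        t = gain * q
    gain = gain + 38
    if q != q:
        t = t - t
        tmp = tmp - t[18]
    for i in q:
        t = t + 33
        if q != 15:
            continue
    handle(q)
    q = q * (18 % 21)
    return tmp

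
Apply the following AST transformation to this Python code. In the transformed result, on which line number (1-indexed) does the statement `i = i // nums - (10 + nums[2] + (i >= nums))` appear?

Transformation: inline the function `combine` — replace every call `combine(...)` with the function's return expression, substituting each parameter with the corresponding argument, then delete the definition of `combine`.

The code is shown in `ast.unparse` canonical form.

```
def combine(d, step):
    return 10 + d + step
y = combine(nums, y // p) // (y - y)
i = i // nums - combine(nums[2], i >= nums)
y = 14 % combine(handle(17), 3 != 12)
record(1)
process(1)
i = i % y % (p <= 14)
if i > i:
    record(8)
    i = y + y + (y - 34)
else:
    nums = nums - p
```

Transformed code:
y = (10 + nums + y // p) // (y - y)
i = i // nums - (10 + nums[2] + (i >= nums))
y = 14 % (10 + handle(17) + (3 != 12))
record(1)
process(1)
i = i % y % (p <= 14)
if i > i:
    record(8)
    i = y + y + (y - 34)
else:
    nums = nums - p

2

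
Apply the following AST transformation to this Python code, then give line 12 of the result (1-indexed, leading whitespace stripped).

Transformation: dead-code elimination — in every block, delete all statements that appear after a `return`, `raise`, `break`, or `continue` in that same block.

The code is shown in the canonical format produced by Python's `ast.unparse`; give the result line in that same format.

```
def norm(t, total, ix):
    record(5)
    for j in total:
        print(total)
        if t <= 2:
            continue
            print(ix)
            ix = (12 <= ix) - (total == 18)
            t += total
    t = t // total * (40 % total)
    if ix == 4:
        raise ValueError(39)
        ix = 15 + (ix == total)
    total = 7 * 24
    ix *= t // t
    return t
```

return t

Transformed code:
def norm(t, total, ix):
    record(5)
    for j in total:
        print(total)
        if t <= 2:
            continue
    t = t // total * (40 % total)
    if ix == 4:
        raise ValueError(39)
    total = 7 * 24
    ix *= t // t
    return t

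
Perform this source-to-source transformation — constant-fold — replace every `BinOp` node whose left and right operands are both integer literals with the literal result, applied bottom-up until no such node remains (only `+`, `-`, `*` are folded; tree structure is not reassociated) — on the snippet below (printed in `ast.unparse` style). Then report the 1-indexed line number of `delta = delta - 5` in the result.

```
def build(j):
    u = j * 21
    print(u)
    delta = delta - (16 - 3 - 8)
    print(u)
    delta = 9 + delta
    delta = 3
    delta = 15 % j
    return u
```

4

Transformed code:
def build(j):
    u = j * 21
    print(u)
    delta = delta - 5
    print(u)
    delta = 9 + delta
    delta = 3
    delta = 15 % j
    return u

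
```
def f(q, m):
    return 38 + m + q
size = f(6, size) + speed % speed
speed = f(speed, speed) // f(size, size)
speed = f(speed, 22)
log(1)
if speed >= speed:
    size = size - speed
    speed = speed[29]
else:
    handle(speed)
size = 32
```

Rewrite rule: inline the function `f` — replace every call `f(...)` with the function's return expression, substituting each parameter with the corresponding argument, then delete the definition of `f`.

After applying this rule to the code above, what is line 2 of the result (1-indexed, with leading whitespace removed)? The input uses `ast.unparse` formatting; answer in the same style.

Transformed code:
size = 38 + size + 6 + speed % speed
speed = (38 + speed + speed) // (38 + size + size)
speed = 38 + 22 + speed
log(1)
if speed >= speed:
    size = size - speed
    speed = speed[29]
else:
    handle(speed)
size = 32

speed = (38 + speed + speed) // (38 + size + size)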